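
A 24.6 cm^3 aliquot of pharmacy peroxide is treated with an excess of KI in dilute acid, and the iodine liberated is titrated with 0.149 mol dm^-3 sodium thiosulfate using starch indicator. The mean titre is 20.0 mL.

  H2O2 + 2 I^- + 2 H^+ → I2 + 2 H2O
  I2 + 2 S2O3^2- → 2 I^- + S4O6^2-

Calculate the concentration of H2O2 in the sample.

0.0606 mol/L

n(S2O3^2-) = 0.0200 × 0.149 = 2.98 × 10^-3 mol
n(I2) = n(S2O3^2-)/2 = 1.49 × 10^-3 mol
n(H2O2) in the aliquot = 1.49 × 10^-3 mol (1:1 ratio)
[H2O2] = 1.49 × 10^-3 / 0.0246 = 0.0606 mol/L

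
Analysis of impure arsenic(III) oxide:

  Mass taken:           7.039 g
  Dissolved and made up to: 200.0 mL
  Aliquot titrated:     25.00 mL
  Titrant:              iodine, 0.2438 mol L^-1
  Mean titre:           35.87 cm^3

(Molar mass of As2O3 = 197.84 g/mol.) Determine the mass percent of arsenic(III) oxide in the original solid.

As2O3 + 2 I2 + 2 H2O → As2O5 + 4 HI
n(I2) per titration = 0.03587 × 0.2438 = 8.745 × 10^-3 mol
From the 1:2 ratio, n(As2O3) in each aliquot = 1/2 × 8.745 × 10^-3 = 4.373 × 10^-3 mol
n(As2O3) in the whole flask = 4.373 × 10^-3 × 200.0/25.00 = 0.03498 mol
mass of As2O3 = 0.03498 × 197.84 = 6.921 g
% As2O3 = 6.921 / 7.039 × 100 = 98.32 %

98.32 %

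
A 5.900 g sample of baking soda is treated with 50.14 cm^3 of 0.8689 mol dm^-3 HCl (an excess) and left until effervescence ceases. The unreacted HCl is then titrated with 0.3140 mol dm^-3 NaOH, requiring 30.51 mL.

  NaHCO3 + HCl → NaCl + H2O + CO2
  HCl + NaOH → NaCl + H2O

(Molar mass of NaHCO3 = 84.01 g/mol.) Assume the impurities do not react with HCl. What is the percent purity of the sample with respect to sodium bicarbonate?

n(HCl) added = 0.05014 × 0.8689 = 0.04357 mol
n(NaOH) used in back-titration = 0.03051 × 0.3140 = 9.580 × 10^-3 mol
n(HCl) left over = 9.580 × 10^-3 mol (1:1 ratio)
n(HCl) consumed by analyte = 0.04357 − 9.580 × 10^-3 = 0.03399 mol
n(NaHCO3) = 0.03399 mol (1:1 ratio)
mass of NaHCO3 = 0.03399 × 84.01 = 2.855 g
% NaHCO3 = 2.855 / 5.900 × 100 = 48.39 %

48.39 %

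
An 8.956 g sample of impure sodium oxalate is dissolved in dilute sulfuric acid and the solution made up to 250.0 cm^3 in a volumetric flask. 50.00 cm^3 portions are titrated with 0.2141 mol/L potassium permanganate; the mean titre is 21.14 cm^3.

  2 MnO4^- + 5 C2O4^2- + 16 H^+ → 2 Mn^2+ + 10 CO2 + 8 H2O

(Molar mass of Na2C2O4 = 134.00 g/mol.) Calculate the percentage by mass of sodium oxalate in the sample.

84.65 %

n(KMnO4) per titration = 0.02114 × 0.2141 = 4.526 × 10^-3 mol
From the 5:2 ratio, n(Na2C2O4) in each aliquot = 5/2 × 4.526 × 10^-3 = 0.01132 mol
n(Na2C2O4) in the whole flask = 0.01132 × 250.0/50.00 = 0.05658 mol
mass of Na2C2O4 = 0.05658 × 134.00 = 7.581 g
% Na2C2O4 = 7.581 / 8.956 × 100 = 84.65 %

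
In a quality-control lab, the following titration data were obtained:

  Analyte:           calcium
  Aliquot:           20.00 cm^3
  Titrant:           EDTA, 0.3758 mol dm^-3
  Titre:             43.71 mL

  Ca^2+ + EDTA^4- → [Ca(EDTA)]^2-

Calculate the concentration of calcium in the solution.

0.8213 mol/L

n(EDTA) = 0.04371 L × 0.3758 mol/L = 0.01643 mol
n(Ca2+) = 0.01643 mol (1:1 mole ratio)
[Ca2+] = 0.01643 mol / 0.02000 L = 0.8213 mol/L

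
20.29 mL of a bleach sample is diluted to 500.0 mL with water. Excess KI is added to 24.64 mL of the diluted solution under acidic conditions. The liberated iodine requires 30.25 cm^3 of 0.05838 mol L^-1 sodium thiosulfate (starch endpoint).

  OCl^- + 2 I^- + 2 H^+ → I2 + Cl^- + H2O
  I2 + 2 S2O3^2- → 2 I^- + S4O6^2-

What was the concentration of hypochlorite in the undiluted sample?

n(S2O3^2-) = 0.03025 × 0.05838 = 1.766 × 10^-3 mol
n(I2) = n(S2O3^2-)/2 = 8.830 × 10^-4 mol
n(OCl^-) in the aliquot = 8.830 × 10^-4 mol (1:1 ratio)
[OCl^-]_dilute = 8.830 × 10^-4 / 0.02464 = 0.03584 mol/L
[OCl^-]_original = 0.03584 × 500.0/20.29 = 0.8831 mol/L

0.8831 mol/L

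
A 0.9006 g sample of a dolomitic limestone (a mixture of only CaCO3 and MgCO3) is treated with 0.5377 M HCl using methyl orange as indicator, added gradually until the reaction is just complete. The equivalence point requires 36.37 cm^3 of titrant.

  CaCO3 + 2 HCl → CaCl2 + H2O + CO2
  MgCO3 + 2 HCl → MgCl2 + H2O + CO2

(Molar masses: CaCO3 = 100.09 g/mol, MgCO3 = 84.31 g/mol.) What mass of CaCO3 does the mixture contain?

n(HCl) = 0.03637 × 0.5377 = 0.01956 mol
Let x = n(CaCO3), y = n(MgCO3).
Titrant: 2x + 2y = 0.01956;  mass: 100.09x + 84.31y = 0.9006
Solving, x = 4.830 × 10^-3 mol, y = 4.949 × 10^-3 mol
mass of CaCO3 = 4.830 × 10^-3 × 100.09 = 0.4834 g

0.4834 g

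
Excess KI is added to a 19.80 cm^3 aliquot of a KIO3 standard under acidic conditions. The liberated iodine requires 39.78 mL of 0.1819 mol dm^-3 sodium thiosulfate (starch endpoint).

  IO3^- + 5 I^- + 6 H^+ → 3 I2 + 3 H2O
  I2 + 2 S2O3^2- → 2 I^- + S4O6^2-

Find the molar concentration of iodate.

n(S2O3^2-) = 0.03978 × 0.1819 = 7.236 × 10^-3 mol
n(I2) = n(S2O3^2-)/2 = 3.618 × 10^-3 mol
From the 1:3 ratio, n(IO3^-) in the aliquot = 1/3 × 3.618 × 10^-3 = 1.206 × 10^-3 mol
[IO3^-] = 1.206 × 10^-3 / 0.01980 = 0.06091 mol/L

0.06091 mol/L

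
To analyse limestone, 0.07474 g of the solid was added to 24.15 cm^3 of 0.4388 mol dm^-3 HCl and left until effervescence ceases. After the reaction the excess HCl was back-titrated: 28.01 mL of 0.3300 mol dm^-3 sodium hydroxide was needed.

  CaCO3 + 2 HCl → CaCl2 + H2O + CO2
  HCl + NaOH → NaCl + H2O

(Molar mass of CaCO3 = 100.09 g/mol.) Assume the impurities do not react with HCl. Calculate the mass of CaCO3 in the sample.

n(HCl) added = 0.02415 × 0.4388 = 0.01060 mol
n(NaOH) used in back-titration = 0.02801 × 0.3300 = 9.243 × 10^-3 mol
n(HCl) left over = 9.243 × 10^-3 mol (1:1 ratio)
n(HCl) consumed by analyte = 0.01060 − 9.243 × 10^-3 = 1.354 × 10^-3 mol
From the 1:2 ratio, n(CaCO3) = 1/2 × 1.354 × 10^-3 = 6.769 × 10^-4 mol
mass of CaCO3 = 6.769 × 10^-4 × 100.09 = 0.06775 g

0.06775 g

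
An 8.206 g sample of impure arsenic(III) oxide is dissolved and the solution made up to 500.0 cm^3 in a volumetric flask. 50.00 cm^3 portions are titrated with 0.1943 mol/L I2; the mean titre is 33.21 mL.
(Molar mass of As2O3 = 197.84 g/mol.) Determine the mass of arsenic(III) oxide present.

6.383 g

As2O3 + 2 I2 + 2 H2O → As2O5 + 4 HI
n(I2) per titration = 0.03321 × 0.1943 = 6.453 × 10^-3 mol
From the 1:2 ratio, n(As2O3) in each aliquot = 1/2 × 6.453 × 10^-3 = 3.226 × 10^-3 mol
n(As2O3) in the whole flask = 3.226 × 10^-3 × 500.0/50.00 = 0.03226 mol
mass of As2O3 = 0.03226 × 197.84 = 6.383 g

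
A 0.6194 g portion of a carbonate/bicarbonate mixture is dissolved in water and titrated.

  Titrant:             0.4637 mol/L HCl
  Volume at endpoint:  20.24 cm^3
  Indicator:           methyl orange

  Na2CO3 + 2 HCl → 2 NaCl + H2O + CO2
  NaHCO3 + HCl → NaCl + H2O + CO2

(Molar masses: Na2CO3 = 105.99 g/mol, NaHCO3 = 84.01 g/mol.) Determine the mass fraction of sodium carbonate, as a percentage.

46.64 %

n(HCl) = 0.02024 × 0.4637 = 9.385 × 10^-3 mol
Let x = n(Na2CO3), y = n(NaHCO3).
Titrant: 2x + 1y = 9.385 × 10^-3;  mass: 105.99x + 84.01y = 0.6194
Solving, x = 2.725 × 10^-3 mol, y = 3.934 × 10^-3 mol
mass of Na2CO3 = 2.725 × 10^-3 × 105.99 = 0.2889 g
% Na2CO3 = 0.2889 / 0.6194 × 100 = 46.64 %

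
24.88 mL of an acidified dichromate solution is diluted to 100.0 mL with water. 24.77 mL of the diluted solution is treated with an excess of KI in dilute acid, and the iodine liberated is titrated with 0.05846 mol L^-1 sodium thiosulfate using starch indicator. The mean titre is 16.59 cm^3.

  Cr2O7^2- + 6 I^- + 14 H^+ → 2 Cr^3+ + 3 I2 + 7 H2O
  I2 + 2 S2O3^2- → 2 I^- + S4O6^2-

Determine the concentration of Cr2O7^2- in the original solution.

n(S2O3^2-) = 0.01659 × 0.05846 = 9.699 × 10^-4 mol
n(I2) = n(S2O3^2-)/2 = 4.849 × 10^-4 mol
From the 1:3 ratio, n(Cr2O7^2-) in the aliquot = 1/3 × 4.849 × 10^-4 = 1.616 × 10^-4 mol
[Cr2O7^2-]_dilute = 1.616 × 10^-4 / 0.02477 = 0.006526 mol/L
[Cr2O7^2-]_original = 0.006526 × 100.0/24.88 = 0.02623 mol/L

0.02623 mol/L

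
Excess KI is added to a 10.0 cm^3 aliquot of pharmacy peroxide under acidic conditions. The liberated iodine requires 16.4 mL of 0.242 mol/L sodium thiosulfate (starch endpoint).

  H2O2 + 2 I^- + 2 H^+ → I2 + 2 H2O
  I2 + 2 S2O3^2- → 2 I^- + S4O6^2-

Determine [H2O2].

n(S2O3^2-) = 0.0164 × 0.242 = 3.97 × 10^-3 mol
n(I2) = n(S2O3^2-)/2 = 1.98 × 10^-3 mol
n(H2O2) in the aliquot = 1.98 × 10^-3 mol (1:1 ratio)
[H2O2] = 1.98 × 10^-3 / 0.0100 = 0.198 mol/L

0.198 mol/L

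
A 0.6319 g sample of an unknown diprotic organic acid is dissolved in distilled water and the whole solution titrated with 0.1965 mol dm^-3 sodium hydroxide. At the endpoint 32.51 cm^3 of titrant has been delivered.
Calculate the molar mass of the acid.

197.8 g/mol

n(NaOH) = 0.03251 L × 0.1965 mol/L = 6.388 × 10^-3 mol
From the 1:2 ratio, n(H2A) = 1/2 × 6.388 × 10^-3 = 3.194 × 10^-3 mol
M = m / n = 0.6319 g / 3.194 × 10^-3 mol = 197.8 g/mol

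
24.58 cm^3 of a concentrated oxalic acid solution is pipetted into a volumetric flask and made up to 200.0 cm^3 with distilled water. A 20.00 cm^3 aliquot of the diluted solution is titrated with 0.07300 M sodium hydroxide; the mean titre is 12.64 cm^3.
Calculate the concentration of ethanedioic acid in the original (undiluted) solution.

H2C2O4 + 2 NaOH → Na2C2O4 + 2 H2O
n(NaOH) = 0.01264 × 0.07300 = 9.227 × 10^-4 mol
From the 1:2 ratio, n(H2C2O4) in the aliquot = 1/2 × 9.227 × 10^-4 = 4.614 × 10^-4 mol
[H2C2O4]_dilute = 4.614 × 10^-4 / 0.02000 = 0.02307 mol/L
Dilution factor = 200.0 / 24.58 = 8.137
[H2C2O4]_stock = 0.02307 × 8.137 = 0.1877 mol/L

0.1877 M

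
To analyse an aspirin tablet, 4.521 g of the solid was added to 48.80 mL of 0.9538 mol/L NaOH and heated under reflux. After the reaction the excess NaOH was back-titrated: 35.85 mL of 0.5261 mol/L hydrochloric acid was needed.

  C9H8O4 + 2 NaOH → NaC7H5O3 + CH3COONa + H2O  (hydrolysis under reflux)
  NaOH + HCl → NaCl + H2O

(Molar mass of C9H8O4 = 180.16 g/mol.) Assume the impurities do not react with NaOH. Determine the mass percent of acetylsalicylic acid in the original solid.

n(NaOH) added = 0.04880 × 0.9538 = 0.04655 mol
n(HCl) used in back-titration = 0.03585 × 0.5261 = 0.01886 mol
n(NaOH) left over = 0.01886 mol (1:1 ratio)
n(NaOH) consumed by analyte = 0.04655 − 0.01886 = 0.02768 mol
From the 1:2 ratio, n(C9H8O4) = 1/2 × 0.02768 = 0.01384 mol
mass of C9H8O4 = 0.01384 × 180.16 = 2.494 g
% C9H8O4 = 2.494 / 4.521 × 100 = 55.16 %

55.16 %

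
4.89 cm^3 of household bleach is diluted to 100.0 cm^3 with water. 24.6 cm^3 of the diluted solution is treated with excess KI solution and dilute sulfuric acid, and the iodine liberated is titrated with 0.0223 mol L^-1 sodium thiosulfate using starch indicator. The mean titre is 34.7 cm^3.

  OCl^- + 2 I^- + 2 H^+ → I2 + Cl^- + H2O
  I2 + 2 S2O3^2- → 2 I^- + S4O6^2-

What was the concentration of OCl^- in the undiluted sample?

n(S2O3^2-) = 0.0347 × 0.0223 = 7.74 × 10^-4 mol
n(I2) = n(S2O3^2-)/2 = 3.87 × 10^-4 mol
n(OCl^-) in the aliquot = 3.87 × 10^-4 mol (1:1 ratio)
[OCl^-]_dilute = 3.87 × 10^-4 / 0.0246 = 0.0157 mol/L
[OCl^-]_original = 0.0157 × 100.0/4.89 = 0.322 mol/L

0.322 mol/L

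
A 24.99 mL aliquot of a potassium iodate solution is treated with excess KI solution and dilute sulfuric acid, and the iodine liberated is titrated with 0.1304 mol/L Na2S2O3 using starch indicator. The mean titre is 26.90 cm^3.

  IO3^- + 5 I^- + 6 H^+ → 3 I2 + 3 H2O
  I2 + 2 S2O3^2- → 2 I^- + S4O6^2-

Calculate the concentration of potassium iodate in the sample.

n(S2O3^2-) = 0.02690 × 0.1304 = 3.508 × 10^-3 mol
n(I2) = n(S2O3^2-)/2 = 1.754 × 10^-3 mol
From the 1:3 ratio, n(IO3^-) in the aliquot = 1/3 × 1.754 × 10^-3 = 5.846 × 10^-4 mol
[IO3^-] = 5.846 × 10^-4 / 0.02499 = 0.02339 mol/L

0.02339 mol/L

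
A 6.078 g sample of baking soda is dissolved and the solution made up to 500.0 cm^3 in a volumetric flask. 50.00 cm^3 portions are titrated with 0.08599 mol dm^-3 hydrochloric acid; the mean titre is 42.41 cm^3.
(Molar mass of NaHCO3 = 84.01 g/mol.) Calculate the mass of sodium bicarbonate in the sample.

NaHCO3 + HCl → NaCl + H2O + CO2
n(HCl) per titration = 0.04241 × 0.08599 = 3.647 × 10^-3 mol
n(NaHCO3) in each aliquot = 3.647 × 10^-3 mol (1:1 ratio)
n(NaHCO3) in the whole flask = 3.647 × 10^-3 × 500.0/50.00 = 0.03647 mol
mass of NaHCO3 = 0.03647 × 84.01 = 3.064 g

3.064 g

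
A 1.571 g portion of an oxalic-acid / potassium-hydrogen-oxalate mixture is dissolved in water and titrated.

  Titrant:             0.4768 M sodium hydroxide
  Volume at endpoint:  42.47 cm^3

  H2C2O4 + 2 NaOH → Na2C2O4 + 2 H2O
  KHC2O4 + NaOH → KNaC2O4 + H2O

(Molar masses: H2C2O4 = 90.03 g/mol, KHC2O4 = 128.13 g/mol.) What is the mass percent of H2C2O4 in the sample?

35.29 %

n(NaOH) = 0.04247 × 0.4768 = 0.02025 mol
Let x = n(H2C2O4), y = n(KHC2O4).
Titrant: 2x + 1y = 0.02025;  mass: 90.03x + 128.13y = 1.571
Solving, x = 6.158 × 10^-3 mol, y = 7.934 × 10^-3 mol
mass of H2C2O4 = 6.158 × 10^-3 × 90.03 = 0.5544 g
% H2C2O4 = 0.5544 / 1.571 × 100 = 35.29 %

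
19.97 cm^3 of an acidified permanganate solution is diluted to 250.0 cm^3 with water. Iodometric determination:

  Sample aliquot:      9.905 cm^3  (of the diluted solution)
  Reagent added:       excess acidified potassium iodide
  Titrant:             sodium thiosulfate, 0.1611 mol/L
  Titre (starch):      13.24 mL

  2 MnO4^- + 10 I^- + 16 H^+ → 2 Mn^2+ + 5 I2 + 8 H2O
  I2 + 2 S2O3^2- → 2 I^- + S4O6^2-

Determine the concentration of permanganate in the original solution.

0.5392 mol/L

n(S2O3^2-) = 0.01324 × 0.1611 = 2.133 × 10^-3 mol
n(I2) = n(S2O3^2-)/2 = 1.066 × 10^-3 mol
From the 2:5 ratio, n(MnO4^-) in the aliquot = 2/5 × 1.066 × 10^-3 = 4.266 × 10^-4 mol
[MnO4^-]_dilute = 4.266 × 10^-4 / 0.009905 = 0.04307 mol/L
[MnO4^-]_original = 0.04307 × 250.0/19.97 = 0.5392 mol/L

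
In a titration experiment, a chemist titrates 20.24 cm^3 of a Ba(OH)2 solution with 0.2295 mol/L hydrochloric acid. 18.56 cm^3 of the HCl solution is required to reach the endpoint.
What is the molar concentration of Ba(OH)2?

Ba(OH)2 + 2 HCl → BaCl2 + 2 H2O
n(HCl) = 0.01856 L × 0.2295 mol/L = 4.260 × 10^-3 mol
From the 1:2 mole ratio, n(Ba(OH)2) = 1/2 × 4.260 × 10^-3 = 2.130 × 10^-3 mol
[Ba(OH)2] = 2.130 × 10^-3 mol / 0.02024 L = 0.1052 mol/L

0.1052 mol/L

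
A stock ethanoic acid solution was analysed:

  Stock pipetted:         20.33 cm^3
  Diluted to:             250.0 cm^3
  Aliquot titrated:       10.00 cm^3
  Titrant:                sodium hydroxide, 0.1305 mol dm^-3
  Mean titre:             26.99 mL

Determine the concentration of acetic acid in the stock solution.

CH3COOH + NaOH → CH3COONa + H2O
n(NaOH) = 0.02699 × 0.1305 = 3.522 × 10^-3 mol
n(CH3COOH) in the aliquot = 3.522 × 10^-3 mol (1:1 ratio)
[CH3COOH]_dilute = 3.522 × 10^-3 / 0.01000 = 0.3522 mol/L
Dilution factor = 250.0 / 20.33 = 12.30
[CH3COOH]_stock = 0.3522 × 12.30 = 4.331 mol/L

4.331 mol/L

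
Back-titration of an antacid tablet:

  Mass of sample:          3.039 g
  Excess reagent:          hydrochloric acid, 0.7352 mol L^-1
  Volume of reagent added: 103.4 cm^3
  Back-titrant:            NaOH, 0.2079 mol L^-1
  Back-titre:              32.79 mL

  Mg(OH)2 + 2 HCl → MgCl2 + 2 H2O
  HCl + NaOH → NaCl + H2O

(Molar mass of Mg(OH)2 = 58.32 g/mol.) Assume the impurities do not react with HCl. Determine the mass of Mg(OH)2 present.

2.018 g

n(HCl) added = 0.1034 × 0.7352 = 0.07602 mol
n(NaOH) used in back-titration = 0.03279 × 0.2079 = 6.817 × 10^-3 mol
n(HCl) left over = 6.817 × 10^-3 mol (1:1 ratio)
n(HCl) consumed by analyte = 0.07602 − 6.817 × 10^-3 = 0.06920 mol
From the 1:2 ratio, n(Mg(OH)2) = 1/2 × 0.06920 = 0.03460 mol
mass of Mg(OH)2 = 0.03460 × 58.32 = 2.018 g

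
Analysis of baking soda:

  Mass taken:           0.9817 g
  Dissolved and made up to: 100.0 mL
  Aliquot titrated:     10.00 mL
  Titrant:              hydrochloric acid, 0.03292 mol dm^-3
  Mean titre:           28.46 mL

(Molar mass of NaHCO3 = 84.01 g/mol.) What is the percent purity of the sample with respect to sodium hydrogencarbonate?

NaHCO3 + HCl → NaCl + H2O + CO2
n(HCl) per titration = 0.02846 × 0.03292 = 9.369 × 10^-4 mol
n(NaHCO3) in each aliquot = 9.369 × 10^-4 mol (1:1 ratio)
n(NaHCO3) in the whole flask = 9.369 × 10^-4 × 100.0/10.00 = 9.369 × 10^-3 mol
mass of NaHCO3 = 9.369 × 10^-3 × 84.01 = 0.7871 g
% NaHCO3 = 0.7871 / 0.9817 × 100 = 80.18 %

80.18 %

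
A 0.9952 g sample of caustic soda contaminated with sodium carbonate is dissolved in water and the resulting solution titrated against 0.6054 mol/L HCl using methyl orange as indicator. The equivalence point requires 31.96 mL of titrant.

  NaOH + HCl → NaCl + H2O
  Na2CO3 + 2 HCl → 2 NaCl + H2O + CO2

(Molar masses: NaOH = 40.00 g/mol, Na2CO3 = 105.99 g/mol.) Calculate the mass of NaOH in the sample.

0.09289 g

n(HCl) = 0.03196 × 0.6054 = 0.01935 mol
Let x = n(NaOH), y = n(Na2CO3).
Titrant: 1x + 2y = 0.01935;  mass: 40.00x + 105.99y = 0.9952
Solving, x = 2.322 × 10^-3 mol, y = 8.513 × 10^-3 mol
mass of NaOH = 2.322 × 10^-3 × 40.00 = 0.09289 g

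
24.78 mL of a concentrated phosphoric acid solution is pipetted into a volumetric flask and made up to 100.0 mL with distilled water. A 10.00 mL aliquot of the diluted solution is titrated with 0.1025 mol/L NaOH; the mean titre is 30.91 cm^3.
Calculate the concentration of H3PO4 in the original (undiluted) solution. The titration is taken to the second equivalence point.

H3PO4 + 2 NaOH → Na2HPO4 + 2 H2O
n(NaOH) = 0.03091 × 0.1025 = 3.168 × 10^-3 mol
From the 1:2 ratio, n(H3PO4) in the aliquot = 1/2 × 3.168 × 10^-3 = 1.584 × 10^-3 mol
[H3PO4]_dilute = 1.584 × 10^-3 / 0.01000 = 0.1584 mol/L
Dilution factor = 100.0 / 24.78 = 4.036
[H3PO4]_stock = 0.1584 × 4.036 = 0.6393 mol/L

0.6393 mol/L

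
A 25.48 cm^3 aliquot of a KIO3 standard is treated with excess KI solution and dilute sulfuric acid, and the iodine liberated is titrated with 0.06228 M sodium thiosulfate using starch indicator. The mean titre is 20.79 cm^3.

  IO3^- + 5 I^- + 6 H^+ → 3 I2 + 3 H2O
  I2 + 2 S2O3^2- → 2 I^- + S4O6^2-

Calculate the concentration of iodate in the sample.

n(S2O3^2-) = 0.02079 × 0.06228 = 1.295 × 10^-3 mol
n(I2) = n(S2O3^2-)/2 = 6.474 × 10^-4 mol
From the 1:3 ratio, n(IO3^-) in the aliquot = 1/3 × 6.474 × 10^-4 = 2.158 × 10^-4 mol
[IO3^-] = 2.158 × 10^-4 / 0.02548 = 0.008469 mol/L

0.008469 M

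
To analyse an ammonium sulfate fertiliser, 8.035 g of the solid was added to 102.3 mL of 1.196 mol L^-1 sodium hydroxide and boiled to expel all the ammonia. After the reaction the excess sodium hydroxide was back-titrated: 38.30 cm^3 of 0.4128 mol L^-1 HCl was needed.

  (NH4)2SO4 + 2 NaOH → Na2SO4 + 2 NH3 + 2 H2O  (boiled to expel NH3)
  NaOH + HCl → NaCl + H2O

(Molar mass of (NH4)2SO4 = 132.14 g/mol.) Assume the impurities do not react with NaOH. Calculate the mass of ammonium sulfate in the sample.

n(NaOH) added = 0.1023 × 1.196 = 0.1224 mol
n(HCl) used in back-titration = 0.03830 × 0.4128 = 0.01581 mol
n(NaOH) left over = 0.01581 mol (1:1 ratio)
n(NaOH) consumed by analyte = 0.1224 − 0.01581 = 0.1065 mol
From the 1:2 ratio, n((NH4)2SO4) = 1/2 × 0.1065 = 0.05327 mol
mass of (NH4)2SO4 = 0.05327 × 132.14 = 7.039 g

7.039 g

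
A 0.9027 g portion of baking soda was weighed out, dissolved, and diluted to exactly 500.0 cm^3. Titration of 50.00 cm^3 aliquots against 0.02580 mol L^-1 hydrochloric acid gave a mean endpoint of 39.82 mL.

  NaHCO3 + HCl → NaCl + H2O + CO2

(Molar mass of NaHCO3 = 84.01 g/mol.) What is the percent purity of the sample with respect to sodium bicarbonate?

n(HCl) per titration = 0.03982 × 0.02580 = 1.027 × 10^-3 mol
n(NaHCO3) in each aliquot = 1.027 × 10^-3 mol (1:1 ratio)
n(NaHCO3) in the whole flask = 1.027 × 10^-3 × 500.0/50.00 = 0.01027 mol
mass of NaHCO3 = 0.01027 × 84.01 = 0.8631 g
% NaHCO3 = 0.8631 / 0.9027 × 100 = 95.61 %

95.61 %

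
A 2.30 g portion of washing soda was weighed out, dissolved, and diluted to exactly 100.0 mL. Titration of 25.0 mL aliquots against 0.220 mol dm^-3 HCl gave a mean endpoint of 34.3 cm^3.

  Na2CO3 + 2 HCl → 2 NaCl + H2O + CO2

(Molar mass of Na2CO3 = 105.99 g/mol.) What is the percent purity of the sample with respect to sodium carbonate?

n(HCl) per titration = 0.0343 × 0.220 = 7.55 × 10^-3 mol
From the 1:2 ratio, n(Na2CO3) in each aliquot = 1/2 × 7.55 × 10^-3 = 3.77 × 10^-3 mol
n(Na2CO3) in the whole flask = 3.77 × 10^-3 × 100.0/25.0 = 0.0151 mol
mass of Na2CO3 = 0.0151 × 105.99 = 1.60 g
% Na2CO3 = 1.60 / 2.30 × 100 = 69.5 %

69.5 %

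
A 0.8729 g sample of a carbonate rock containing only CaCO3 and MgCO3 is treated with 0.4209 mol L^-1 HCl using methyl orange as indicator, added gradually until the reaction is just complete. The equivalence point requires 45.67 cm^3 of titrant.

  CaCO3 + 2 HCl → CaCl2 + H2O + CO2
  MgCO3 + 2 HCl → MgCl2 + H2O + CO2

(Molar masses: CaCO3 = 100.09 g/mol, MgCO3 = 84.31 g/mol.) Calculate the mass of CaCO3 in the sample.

0.3969 g

n(HCl) = 0.04567 × 0.4209 = 0.01922 mol
Let x = n(CaCO3), y = n(MgCO3).
Titrant: 2x + 2y = 0.01922;  mass: 100.09x + 84.31y = 0.8729
Solving, x = 3.965 × 10^-3 mol, y = 5.646 × 10^-3 mol
mass of CaCO3 = 3.965 × 10^-3 × 100.09 = 0.3969 g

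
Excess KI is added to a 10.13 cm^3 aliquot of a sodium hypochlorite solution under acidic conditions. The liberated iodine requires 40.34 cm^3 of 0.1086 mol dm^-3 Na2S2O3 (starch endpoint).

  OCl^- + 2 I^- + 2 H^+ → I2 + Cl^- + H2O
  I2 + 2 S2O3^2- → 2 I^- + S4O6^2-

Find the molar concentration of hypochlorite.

0.2162 mol/L

n(S2O3^2-) = 0.04034 × 0.1086 = 4.381 × 10^-3 mol
n(I2) = n(S2O3^2-)/2 = 2.190 × 10^-3 mol
n(OCl^-) in the aliquot = 2.190 × 10^-3 mol (1:1 ratio)
[OCl^-] = 2.190 × 10^-3 / 0.01013 = 0.2162 mol/L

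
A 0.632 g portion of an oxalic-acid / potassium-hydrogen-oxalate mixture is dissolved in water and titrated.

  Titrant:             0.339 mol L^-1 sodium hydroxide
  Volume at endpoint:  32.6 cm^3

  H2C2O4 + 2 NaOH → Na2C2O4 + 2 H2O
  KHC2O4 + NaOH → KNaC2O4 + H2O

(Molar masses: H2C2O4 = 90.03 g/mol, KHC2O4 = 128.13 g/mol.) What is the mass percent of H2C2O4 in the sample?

n(NaOH) = 0.0326 × 0.339 = 0.0111 mol
Let x = n(H2C2O4), y = n(KHC2O4).
Titrant: 2x + 1y = 0.0111;  mass: 90.03x + 128.13y = 0.632
Solving, x = 4.72 × 10^-3 mol, y = 1.62 × 10^-3 mol
mass of H2C2O4 = 4.72 × 10^-3 × 90.03 = 0.425 g
% H2C2O4 = 0.425 / 0.632 × 100 = 67.2 %

67.2 %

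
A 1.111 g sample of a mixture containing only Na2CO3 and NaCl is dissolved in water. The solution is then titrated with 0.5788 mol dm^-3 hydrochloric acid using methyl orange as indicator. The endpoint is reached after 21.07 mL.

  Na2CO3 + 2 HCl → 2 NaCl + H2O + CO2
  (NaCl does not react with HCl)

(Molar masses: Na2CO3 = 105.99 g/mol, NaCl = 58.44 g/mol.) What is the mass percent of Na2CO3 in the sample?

n(HCl) = 0.02107 × 0.5788 = 0.01220 mol
Let x = n(Na2CO3), y = n(NaCl).
Titrant: 2x = 0.01220;  mass: 105.99x + 58.44y = 1.111
Solving, x = 6.098 × 10^-3 mol, y = 7.952 × 10^-3 mol
mass of Na2CO3 = 6.098 × 10^-3 × 105.99 = 0.6463 g
% Na2CO3 = 0.6463 / 1.111 × 100 = 58.17 %

58.17 %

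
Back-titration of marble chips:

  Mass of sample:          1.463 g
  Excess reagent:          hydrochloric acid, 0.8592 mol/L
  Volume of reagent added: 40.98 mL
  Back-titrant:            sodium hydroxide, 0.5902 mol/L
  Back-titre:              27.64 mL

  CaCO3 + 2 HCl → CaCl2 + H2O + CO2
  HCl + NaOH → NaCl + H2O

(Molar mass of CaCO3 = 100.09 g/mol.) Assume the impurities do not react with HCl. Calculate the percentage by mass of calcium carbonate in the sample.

n(HCl) added = 0.04098 × 0.8592 = 0.03521 mol
n(NaOH) used in back-titration = 0.02764 × 0.5902 = 0.01631 mol
n(HCl) left over = 0.01631 mol (1:1 ratio)
n(HCl) consumed by analyte = 0.03521 − 0.01631 = 0.01890 mol
From the 1:2 ratio, n(CaCO3) = 1/2 × 0.01890 = 9.448 × 10^-3 mol
mass of CaCO3 = 9.448 × 10^-3 × 100.09 = 0.9457 g
% CaCO3 = 0.9457 / 1.463 × 100 = 64.64 %

64.64 %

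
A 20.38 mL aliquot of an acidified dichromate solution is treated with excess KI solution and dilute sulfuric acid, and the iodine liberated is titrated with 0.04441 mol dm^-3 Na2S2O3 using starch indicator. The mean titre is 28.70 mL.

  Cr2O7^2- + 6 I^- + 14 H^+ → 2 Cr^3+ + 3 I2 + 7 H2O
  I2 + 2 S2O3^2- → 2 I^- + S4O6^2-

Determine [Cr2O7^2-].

n(S2O3^2-) = 0.02870 × 0.04441 = 1.275 × 10^-3 mol
n(I2) = n(S2O3^2-)/2 = 6.373 × 10^-4 mol
From the 1:3 ratio, n(Cr2O7^2-) in the aliquot = 1/3 × 6.373 × 10^-4 = 2.124 × 10^-4 mol
[Cr2O7^2-] = 2.124 × 10^-4 / 0.02038 = 0.01042 mol/L

0.01042 mol/L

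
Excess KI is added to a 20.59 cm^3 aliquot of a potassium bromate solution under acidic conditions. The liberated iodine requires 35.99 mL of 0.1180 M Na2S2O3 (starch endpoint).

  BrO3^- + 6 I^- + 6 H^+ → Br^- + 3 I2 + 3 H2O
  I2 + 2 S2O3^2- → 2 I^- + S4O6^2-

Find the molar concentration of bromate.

0.03438 M

n(S2O3^2-) = 0.03599 × 0.1180 = 4.247 × 10^-3 mol
n(I2) = n(S2O3^2-)/2 = 2.123 × 10^-3 mol
From the 1:3 ratio, n(BrO3^-) in the aliquot = 1/3 × 2.123 × 10^-3 = 7.078 × 10^-4 mol
[BrO3^-] = 7.078 × 10^-4 / 0.02059 = 0.03438 mol/L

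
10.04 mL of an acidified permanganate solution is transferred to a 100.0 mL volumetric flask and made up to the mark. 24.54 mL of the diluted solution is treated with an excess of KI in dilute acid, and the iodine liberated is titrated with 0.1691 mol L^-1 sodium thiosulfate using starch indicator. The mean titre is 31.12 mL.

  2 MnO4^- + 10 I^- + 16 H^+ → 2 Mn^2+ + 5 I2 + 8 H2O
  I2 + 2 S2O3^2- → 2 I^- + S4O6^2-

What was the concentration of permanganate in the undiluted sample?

0.4272 mol/L

n(S2O3^2-) = 0.03112 × 0.1691 = 5.262 × 10^-3 mol
n(I2) = n(S2O3^2-)/2 = 2.631 × 10^-3 mol
From the 2:5 ratio, n(MnO4^-) in the aliquot = 2/5 × 2.631 × 10^-3 = 1.052 × 10^-3 mol
[MnO4^-]_dilute = 1.052 × 10^-3 / 0.02454 = 0.04289 mol/L
[MnO4^-]_original = 0.04289 × 100.0/10.04 = 0.4272 mol/L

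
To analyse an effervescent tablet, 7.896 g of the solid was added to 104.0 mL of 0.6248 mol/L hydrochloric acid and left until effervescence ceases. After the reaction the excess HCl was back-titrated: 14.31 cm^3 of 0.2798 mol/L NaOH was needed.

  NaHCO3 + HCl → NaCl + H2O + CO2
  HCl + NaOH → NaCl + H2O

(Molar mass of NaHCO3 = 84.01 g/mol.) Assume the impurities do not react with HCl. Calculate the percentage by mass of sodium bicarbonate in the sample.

64.88 %

n(HCl) added = 0.1040 × 0.6248 = 0.06498 mol
n(NaOH) used in back-titration = 0.01431 × 0.2798 = 4.004 × 10^-3 mol
n(HCl) left over = 4.004 × 10^-3 mol (1:1 ratio)
n(HCl) consumed by analyte = 0.06498 − 4.004 × 10^-3 = 0.06098 mol
n(NaHCO3) = 0.06098 mol (1:1 ratio)
mass of NaHCO3 = 0.06098 × 84.01 = 5.123 g
% NaHCO3 = 5.123 / 7.896 × 100 = 64.88 %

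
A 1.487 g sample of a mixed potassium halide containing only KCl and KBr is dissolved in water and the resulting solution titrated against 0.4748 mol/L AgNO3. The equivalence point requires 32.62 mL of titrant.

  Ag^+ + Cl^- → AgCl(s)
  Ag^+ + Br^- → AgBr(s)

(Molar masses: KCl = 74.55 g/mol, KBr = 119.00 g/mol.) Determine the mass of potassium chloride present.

0.5972 g

n(AgNO3) = 0.03262 × 0.4748 = 0.01549 mol
Let x = n(KCl), y = n(KBr).
Titrant: 1x + 1y = 0.01549;  mass: 74.55x + 119.00y = 1.487
Solving, x = 8.011 × 10^-3 mol, y = 7.477 × 10^-3 mol
mass of KCl = 8.011 × 10^-3 × 74.55 = 0.5972 g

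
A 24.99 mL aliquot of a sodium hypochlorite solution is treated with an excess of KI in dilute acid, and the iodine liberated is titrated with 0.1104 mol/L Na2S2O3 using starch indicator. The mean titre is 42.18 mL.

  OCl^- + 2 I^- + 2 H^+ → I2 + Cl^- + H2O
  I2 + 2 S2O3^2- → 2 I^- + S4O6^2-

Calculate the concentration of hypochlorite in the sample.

n(S2O3^2-) = 0.04218 × 0.1104 = 4.657 × 10^-3 mol
n(I2) = n(S2O3^2-)/2 = 2.328 × 10^-3 mol
n(OCl^-) in the aliquot = 2.328 × 10^-3 mol (1:1 ratio)
[OCl^-] = 2.328 × 10^-3 / 0.02499 = 0.09317 mol/L

0.09317 mol/L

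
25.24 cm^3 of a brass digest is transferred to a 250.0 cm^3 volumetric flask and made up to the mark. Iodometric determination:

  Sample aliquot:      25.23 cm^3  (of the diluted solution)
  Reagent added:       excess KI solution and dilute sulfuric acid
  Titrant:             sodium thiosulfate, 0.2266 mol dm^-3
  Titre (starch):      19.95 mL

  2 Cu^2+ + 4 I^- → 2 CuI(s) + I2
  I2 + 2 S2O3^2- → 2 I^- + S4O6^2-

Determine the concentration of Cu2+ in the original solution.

1.775 mol/L

n(S2O3^2-) = 0.01995 × 0.2266 = 4.521 × 10^-3 mol
n(I2) = n(S2O3^2-)/2 = 2.260 × 10^-3 mol
From the 2:1 ratio, n(Cu2+) in the aliquot = 2/1 × 2.260 × 10^-3 = 4.521 × 10^-3 mol
[Cu2+]_dilute = 4.521 × 10^-3 / 0.02523 = 0.1792 mol/L
[Cu2+]_original = 0.1792 × 250.0/25.24 = 1.775 mol/L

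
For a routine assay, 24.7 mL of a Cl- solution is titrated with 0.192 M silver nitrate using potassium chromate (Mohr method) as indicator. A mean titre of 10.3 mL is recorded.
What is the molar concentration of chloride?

0.0801 M

Ag^+ + Cl^- → AgCl(s)
n(AgNO3) = 0.0103 L × 0.192 mol/L = 1.98 × 10^-3 mol
n(Cl-) = 1.98 × 10^-3 mol (1:1 mole ratio)
[Cl-] = 1.98 × 10^-3 mol / 0.0247 L = 0.0801 mol/L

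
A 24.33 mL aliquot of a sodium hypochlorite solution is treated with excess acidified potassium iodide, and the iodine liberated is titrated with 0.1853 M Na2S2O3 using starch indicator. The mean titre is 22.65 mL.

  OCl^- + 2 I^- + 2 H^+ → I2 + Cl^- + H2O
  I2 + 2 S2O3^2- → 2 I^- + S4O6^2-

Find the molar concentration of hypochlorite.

n(S2O3^2-) = 0.02265 × 0.1853 = 4.197 × 10^-3 mol
n(I2) = n(S2O3^2-)/2 = 2.099 × 10^-3 mol
n(OCl^-) in the aliquot = 2.099 × 10^-3 mol (1:1 ratio)
[OCl^-] = 2.099 × 10^-3 / 0.02433 = 0.08625 mol/L

0.08625 M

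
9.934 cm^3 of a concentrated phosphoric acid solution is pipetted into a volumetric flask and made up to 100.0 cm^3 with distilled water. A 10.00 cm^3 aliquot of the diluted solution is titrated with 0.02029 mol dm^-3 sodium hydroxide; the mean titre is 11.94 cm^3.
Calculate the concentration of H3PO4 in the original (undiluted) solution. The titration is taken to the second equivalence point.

0.1219 mol/L

H3PO4 + 2 NaOH → Na2HPO4 + 2 H2O
n(NaOH) = 0.01194 × 0.02029 = 2.423 × 10^-4 mol
From the 1:2 ratio, n(H3PO4) in the aliquot = 1/2 × 2.423 × 10^-4 = 1.211 × 10^-4 mol
[H3PO4]_dilute = 1.211 × 10^-4 / 0.01000 = 0.01211 mol/L
Dilution factor = 100.0 / 9.934 = 10.07
[H3PO4]_stock = 0.01211 × 10.07 = 0.1219 mol/L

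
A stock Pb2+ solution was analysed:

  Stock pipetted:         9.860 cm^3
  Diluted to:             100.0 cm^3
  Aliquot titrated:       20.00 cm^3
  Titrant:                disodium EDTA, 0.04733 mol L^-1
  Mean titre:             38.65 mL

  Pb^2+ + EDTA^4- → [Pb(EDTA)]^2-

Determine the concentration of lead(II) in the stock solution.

n(EDTA) = 0.03865 × 0.04733 = 1.829 × 10^-3 mol
n(Pb2+) in the aliquot = 1.829 × 10^-3 mol (1:1 ratio)
[Pb2+]_dilute = 1.829 × 10^-3 / 0.02000 = 0.09147 mol/L
Dilution factor = 100.0 / 9.860 = 10.14
[Pb2+]_stock = 0.09147 × 10.14 = 0.9276 mol/L

0.9276 mol/L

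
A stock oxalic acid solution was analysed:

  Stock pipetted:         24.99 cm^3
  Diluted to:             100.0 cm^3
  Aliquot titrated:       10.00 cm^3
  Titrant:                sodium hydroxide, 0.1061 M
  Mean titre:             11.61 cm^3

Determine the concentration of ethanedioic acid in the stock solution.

0.2465 M

H2C2O4 + 2 NaOH → Na2C2O4 + 2 H2O
n(NaOH) = 0.01161 × 0.1061 = 1.232 × 10^-3 mol
From the 1:2 ratio, n(H2C2O4) in the aliquot = 1/2 × 1.232 × 10^-3 = 6.159 × 10^-4 mol
[H2C2O4]_dilute = 6.159 × 10^-4 / 0.01000 = 0.06159 mol/L
Dilution factor = 100.0 / 24.99 = 4.002
[H2C2O4]_stock = 0.06159 × 4.002 = 0.2465 mol/L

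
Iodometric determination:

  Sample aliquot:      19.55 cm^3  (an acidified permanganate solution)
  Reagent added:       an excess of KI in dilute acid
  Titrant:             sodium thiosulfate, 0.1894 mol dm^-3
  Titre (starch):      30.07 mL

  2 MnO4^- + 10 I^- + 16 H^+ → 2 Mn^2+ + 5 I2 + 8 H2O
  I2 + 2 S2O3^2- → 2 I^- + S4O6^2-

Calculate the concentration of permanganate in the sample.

n(S2O3^2-) = 0.03007 × 0.1894 = 5.695 × 10^-3 mol
n(I2) = n(S2O3^2-)/2 = 2.848 × 10^-3 mol
From the 2:5 ratio, n(MnO4^-) in the aliquot = 2/5 × 2.848 × 10^-3 = 1.139 × 10^-3 mol
[MnO4^-] = 1.139 × 10^-3 / 0.01955 = 0.05826 mol/L

0.05826 mol/L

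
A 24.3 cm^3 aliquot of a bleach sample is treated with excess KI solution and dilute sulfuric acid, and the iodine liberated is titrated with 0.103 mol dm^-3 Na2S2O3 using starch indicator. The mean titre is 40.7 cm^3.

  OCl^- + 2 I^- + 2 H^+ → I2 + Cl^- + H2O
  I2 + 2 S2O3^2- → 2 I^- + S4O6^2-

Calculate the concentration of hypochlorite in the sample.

n(S2O3^2-) = 0.0407 × 0.103 = 4.19 × 10^-3 mol
n(I2) = n(S2O3^2-)/2 = 2.10 × 10^-3 mol
n(OCl^-) in the aliquot = 2.10 × 10^-3 mol (1:1 ratio)
[OCl^-] = 2.10 × 10^-3 / 0.0243 = 0.0863 mol/L

0.0863 mol/L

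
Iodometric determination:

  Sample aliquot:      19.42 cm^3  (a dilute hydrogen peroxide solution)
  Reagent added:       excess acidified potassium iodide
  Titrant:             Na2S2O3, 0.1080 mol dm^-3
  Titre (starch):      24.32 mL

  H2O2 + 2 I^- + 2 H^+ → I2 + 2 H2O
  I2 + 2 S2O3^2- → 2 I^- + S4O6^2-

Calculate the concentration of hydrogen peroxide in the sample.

0.06763 mol/L

n(S2O3^2-) = 0.02432 × 0.1080 = 2.627 × 10^-3 mol
n(I2) = n(S2O3^2-)/2 = 1.313 × 10^-3 mol
n(H2O2) in the aliquot = 1.313 × 10^-3 mol (1:1 ratio)
[H2O2] = 1.313 × 10^-3 / 0.01942 = 0.06763 mol/L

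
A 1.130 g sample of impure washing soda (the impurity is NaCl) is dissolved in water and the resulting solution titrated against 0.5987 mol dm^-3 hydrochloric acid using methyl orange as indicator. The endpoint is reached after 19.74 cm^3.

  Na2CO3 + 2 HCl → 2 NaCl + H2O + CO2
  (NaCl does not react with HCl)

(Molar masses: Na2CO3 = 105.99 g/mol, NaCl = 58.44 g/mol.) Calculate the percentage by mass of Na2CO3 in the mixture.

55.43 %

n(HCl) = 0.01974 × 0.5987 = 0.01182 mol
Let x = n(Na2CO3), y = n(NaCl).
Titrant: 2x = 0.01182;  mass: 105.99x + 58.44y = 1.130
Solving, x = 5.909 × 10^-3 mol, y = 8.619 × 10^-3 mol
mass of Na2CO3 = 5.909 × 10^-3 × 105.99 = 0.6263 g
% Na2CO3 = 0.6263 / 1.130 × 100 = 55.43 %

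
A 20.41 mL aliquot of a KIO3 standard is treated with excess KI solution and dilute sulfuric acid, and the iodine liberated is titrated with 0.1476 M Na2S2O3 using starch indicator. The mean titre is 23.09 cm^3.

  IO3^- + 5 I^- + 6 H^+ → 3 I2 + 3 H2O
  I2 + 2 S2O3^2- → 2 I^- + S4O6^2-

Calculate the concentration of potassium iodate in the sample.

0.02783 M

n(S2O3^2-) = 0.02309 × 0.1476 = 3.408 × 10^-3 mol
n(I2) = n(S2O3^2-)/2 = 1.704 × 10^-3 mol
From the 1:3 ratio, n(IO3^-) in the aliquot = 1/3 × 1.704 × 10^-3 = 5.680 × 10^-4 mol
[IO3^-] = 5.680 × 10^-4 / 0.02041 = 0.02783 mol/L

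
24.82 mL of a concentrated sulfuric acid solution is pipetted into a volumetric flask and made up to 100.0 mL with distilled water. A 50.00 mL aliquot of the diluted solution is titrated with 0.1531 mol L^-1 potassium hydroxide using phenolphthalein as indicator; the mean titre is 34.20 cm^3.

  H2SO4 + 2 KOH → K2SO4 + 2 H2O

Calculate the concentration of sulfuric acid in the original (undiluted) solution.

0.2110 mol/L

n(KOH) = 0.03420 × 0.1531 = 5.236 × 10^-3 mol
From the 1:2 ratio, n(H2SO4) in the aliquot = 1/2 × 5.236 × 10^-3 = 2.618 × 10^-3 mol
[H2SO4]_dilute = 2.618 × 10^-3 / 0.05000 = 0.05236 mol/L
Dilution factor = 100.0 / 24.82 = 4.029
[H2SO4]_stock = 0.05236 × 4.029 = 0.2110 mol/L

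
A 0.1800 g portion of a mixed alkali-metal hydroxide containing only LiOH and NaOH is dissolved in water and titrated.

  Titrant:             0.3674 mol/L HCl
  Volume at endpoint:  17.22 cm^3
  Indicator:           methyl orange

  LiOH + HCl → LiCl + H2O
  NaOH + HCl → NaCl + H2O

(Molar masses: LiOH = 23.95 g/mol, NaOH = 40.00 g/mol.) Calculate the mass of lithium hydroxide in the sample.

n(HCl) = 0.01722 × 0.3674 = 6.327 × 10^-3 mol
Let x = n(LiOH), y = n(NaOH).
Titrant: 1x + 1y = 6.327 × 10^-3;  mass: 23.95x + 40.00y = 0.1800
Solving, x = 4.552 × 10^-3 mol, y = 1.774 × 10^-3 mol
mass of LiOH = 4.552 × 10^-3 × 23.95 = 0.1090 g

0.1090 g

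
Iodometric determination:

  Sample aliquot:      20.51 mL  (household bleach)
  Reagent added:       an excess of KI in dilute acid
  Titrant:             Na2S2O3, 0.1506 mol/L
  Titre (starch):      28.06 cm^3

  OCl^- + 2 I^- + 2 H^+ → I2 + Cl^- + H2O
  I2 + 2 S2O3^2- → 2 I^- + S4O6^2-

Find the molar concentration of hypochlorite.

0.1030 mol/L

n(S2O3^2-) = 0.02806 × 0.1506 = 4.226 × 10^-3 mol
n(I2) = n(S2O3^2-)/2 = 2.113 × 10^-3 mol
n(OCl^-) in the aliquot = 2.113 × 10^-3 mol (1:1 ratio)
[OCl^-] = 2.113 × 10^-3 / 0.02051 = 0.1030 mol/L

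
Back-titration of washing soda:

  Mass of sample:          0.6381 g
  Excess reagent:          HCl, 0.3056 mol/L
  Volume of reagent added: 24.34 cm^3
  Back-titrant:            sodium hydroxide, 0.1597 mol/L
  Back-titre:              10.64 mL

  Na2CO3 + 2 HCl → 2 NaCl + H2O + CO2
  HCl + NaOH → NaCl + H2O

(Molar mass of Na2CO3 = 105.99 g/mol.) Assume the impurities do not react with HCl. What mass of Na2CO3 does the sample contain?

n(HCl) added = 0.02434 × 0.3056 = 7.438 × 10^-3 mol
n(NaOH) used in back-titration = 0.01064 × 0.1597 = 1.699 × 10^-3 mol
n(HCl) left over = 1.699 × 10^-3 mol (1:1 ratio)
n(HCl) consumed by analyte = 7.438 × 10^-3 − 1.699 × 10^-3 = 5.739 × 10^-3 mol
From the 1:2 ratio, n(Na2CO3) = 1/2 × 5.739 × 10^-3 = 2.870 × 10^-3 mol
mass of Na2CO3 = 2.870 × 10^-3 × 105.99 = 0.3041 g

0.3041 g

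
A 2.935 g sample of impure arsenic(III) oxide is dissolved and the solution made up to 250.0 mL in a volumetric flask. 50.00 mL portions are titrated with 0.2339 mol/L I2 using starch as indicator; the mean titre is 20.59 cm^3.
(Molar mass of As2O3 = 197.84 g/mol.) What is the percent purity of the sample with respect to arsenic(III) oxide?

81.16 %

As2O3 + 2 I2 + 2 H2O → As2O5 + 4 HI
n(I2) per titration = 0.02059 × 0.2339 = 4.816 × 10^-3 mol
From the 1:2 ratio, n(As2O3) in each aliquot = 1/2 × 4.816 × 10^-3 = 2.408 × 10^-3 mol
n(As2O3) in the whole flask = 2.408 × 10^-3 × 250.0/50.00 = 0.01204 mol
mass of As2O3 = 0.01204 × 197.84 = 2.382 g
% As2O3 = 2.382 / 2.935 × 100 = 81.16 %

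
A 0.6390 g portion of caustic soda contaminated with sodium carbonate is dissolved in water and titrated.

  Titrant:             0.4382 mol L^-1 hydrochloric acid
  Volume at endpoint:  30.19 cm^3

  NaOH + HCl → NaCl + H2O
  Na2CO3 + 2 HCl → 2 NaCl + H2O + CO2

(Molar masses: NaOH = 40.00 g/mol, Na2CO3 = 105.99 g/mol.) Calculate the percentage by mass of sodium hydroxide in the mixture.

n(HCl) = 0.03019 × 0.4382 = 0.01323 mol
Let x = n(NaOH), y = n(Na2CO3).
Titrant: 1x + 2y = 0.01323;  mass: 40.00x + 105.99y = 0.6390
Solving, x = 4.778 × 10^-3 mol, y = 4.226 × 10^-3 mol
mass of NaOH = 4.778 × 10^-3 × 40.00 = 0.1911 g
% NaOH = 0.1911 / 0.6390 × 100 = 29.91 %

29.91 %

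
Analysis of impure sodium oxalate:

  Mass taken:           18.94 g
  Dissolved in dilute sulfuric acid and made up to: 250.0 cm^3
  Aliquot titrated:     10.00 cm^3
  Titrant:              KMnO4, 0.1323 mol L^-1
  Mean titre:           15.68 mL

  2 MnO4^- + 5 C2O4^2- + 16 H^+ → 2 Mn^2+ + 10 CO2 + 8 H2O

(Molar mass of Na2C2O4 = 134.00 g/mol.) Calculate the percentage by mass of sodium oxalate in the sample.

n(KMnO4) per titration = 0.01568 × 0.1323 = 2.074 × 10^-3 mol
From the 5:2 ratio, n(Na2C2O4) in each aliquot = 5/2 × 2.074 × 10^-3 = 5.186 × 10^-3 mol
n(Na2C2O4) in the whole flask = 5.186 × 10^-3 × 250.0/10.00 = 0.1297 mol
mass of Na2C2O4 = 0.1297 × 134.00 = 17.37 g
% Na2C2O4 = 17.37 / 18.94 × 100 = 91.73 %

91.73 %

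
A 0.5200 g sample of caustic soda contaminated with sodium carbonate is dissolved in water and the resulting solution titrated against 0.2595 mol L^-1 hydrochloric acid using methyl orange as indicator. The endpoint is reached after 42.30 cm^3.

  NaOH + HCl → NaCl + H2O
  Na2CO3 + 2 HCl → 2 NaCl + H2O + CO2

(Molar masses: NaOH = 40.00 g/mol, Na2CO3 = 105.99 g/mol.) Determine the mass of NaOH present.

0.1900 g

n(HCl) = 0.04230 × 0.2595 = 0.01098 mol
Let x = n(NaOH), y = n(Na2CO3).
Titrant: 1x + 2y = 0.01098;  mass: 40.00x + 105.99y = 0.5200
Solving, x = 4.749 × 10^-3 mol, y = 3.114 × 10^-3 mol
mass of NaOH = 4.749 × 10^-3 × 40.00 = 0.1900 g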